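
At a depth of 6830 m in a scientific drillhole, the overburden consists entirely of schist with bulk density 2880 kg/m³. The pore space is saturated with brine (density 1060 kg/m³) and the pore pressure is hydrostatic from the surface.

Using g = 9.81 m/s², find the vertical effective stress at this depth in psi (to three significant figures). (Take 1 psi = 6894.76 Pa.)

17700 psi

Overburden (lithostatic) stress σ_v:
schist: 2880 kg/m³ × 9.81 m/s² × 6830 m = 1.930×10^8 Pa = 193.0 MPa
Pore pressure P_p = 1060 kg/m³ × 9.81 m/s² × 6830 m = 7.102×10^7 Pa = 71.02 MPa
Effective stress σ' = σ_v − P_p = 193.0 − 71.02 = 121.94 MPa = 17687 psi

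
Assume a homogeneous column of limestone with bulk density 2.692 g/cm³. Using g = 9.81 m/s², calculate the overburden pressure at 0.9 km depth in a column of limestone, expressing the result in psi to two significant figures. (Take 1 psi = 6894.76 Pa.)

3400 psi

limestone: 2692 kg/m³ × 9.81 m/s² × 900 m = 2.377×10^7 Pa = 3447 psi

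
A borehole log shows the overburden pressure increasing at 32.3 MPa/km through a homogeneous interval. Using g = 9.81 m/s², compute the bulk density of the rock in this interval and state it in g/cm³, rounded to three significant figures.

3.29 g/cm³

ρ = (dP/dz)/g = 32.3 MPa/km / 9.81 m/s² = 32300 Pa/m / 9.81 m/s² = 3292.6 kg/m³
= 3.293 g/cm³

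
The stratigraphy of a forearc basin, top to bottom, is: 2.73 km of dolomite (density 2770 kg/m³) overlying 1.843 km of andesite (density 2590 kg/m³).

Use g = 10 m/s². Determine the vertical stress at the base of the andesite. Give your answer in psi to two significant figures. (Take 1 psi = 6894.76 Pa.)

18000 psi

dolomite: 2770 kg/m³ × 10 m/s² × 2730 m = 7.562×10^7 Pa = 10968 psi
andesite: 2590 kg/m³ × 10 m/s² × 1843 m = 4.773×10^7 Pa = 6923 psi
Total = 10968 + 6923 = 17891 psi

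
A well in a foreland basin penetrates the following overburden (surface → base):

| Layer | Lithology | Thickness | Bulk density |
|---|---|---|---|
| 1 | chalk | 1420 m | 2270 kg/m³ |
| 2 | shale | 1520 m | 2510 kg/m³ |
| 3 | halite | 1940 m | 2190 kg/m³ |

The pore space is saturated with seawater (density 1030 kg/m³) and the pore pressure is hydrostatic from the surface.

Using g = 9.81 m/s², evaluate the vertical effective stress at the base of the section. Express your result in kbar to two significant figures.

Overburden (lithostatic) stress σ_v:
chalk: 2270 kg/m³ × 9.81 m/s² × 1420 m = 3.162×10^7 Pa = 31.62 MPa
shale: 2510 kg/m³ × 9.81 m/s² × 1520 m = 3.743×10^7 Pa = 37.43 MPa
halite: 2190 kg/m³ × 9.81 m/s² × 1940 m = 4.168×10^7 Pa = 41.68 MPa
Total = 31.62 + 37.43 + 41.68 = 110.73 MPa
Pore pressure P_p = 1030 kg/m³ × 9.81 m/s² × 4880 m = 4.931×10^7 Pa = 49.31 MPa
Effective stress σ' = σ_v − P_p = 110.7 − 49.31 = 61.418 MPa = 0.61418 kbar

0.61 kbar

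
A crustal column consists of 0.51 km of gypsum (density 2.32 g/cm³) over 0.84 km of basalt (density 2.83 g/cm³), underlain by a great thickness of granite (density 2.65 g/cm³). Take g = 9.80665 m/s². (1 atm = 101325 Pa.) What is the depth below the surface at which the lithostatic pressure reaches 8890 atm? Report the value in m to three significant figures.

Pressure at base of upper layers: 2320×9.80665×510 + 2830×9.80665×840 = 3.492×10^7 Pa = 344.6 atm
Remaining pressure to be supplied by granite: 9.008×10^8 − 3.492×10^7 = 8.659×10^8 Pa
Additional depth in granite = 8.659×10^8 Pa / (2650 kg/m³ × 9.80665 m/s²) = 33318 m
Total depth = 1350 m + 33318 m = 34668 m

34700 m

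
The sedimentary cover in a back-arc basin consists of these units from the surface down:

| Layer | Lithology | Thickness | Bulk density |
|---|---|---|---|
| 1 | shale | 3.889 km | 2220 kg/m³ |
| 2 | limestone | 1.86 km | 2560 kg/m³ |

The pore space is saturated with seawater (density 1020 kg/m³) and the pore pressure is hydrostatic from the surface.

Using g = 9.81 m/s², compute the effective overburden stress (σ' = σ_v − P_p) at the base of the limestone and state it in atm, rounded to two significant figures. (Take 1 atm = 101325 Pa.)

730 atm

Overburden (lithostatic) stress σ_v:
shale: 2220 kg/m³ × 9.81 m/s² × 3889 m = 8.470×10^7 Pa = 84.70 MPa
limestone: 2560 kg/m³ × 9.81 m/s² × 1860 m = 4.671×10^7 Pa = 46.71 MPa
Total = 84.70 + 46.71 = 131.41 MPa
Pore pressure P_p = 1020 kg/m³ × 9.81 m/s² × 5749 m = 5.753×10^7 Pa = 57.53 MPa
Effective stress σ' = σ_v − P_p = 131.4 − 57.53 = 73.881 MPa = 729.15 atm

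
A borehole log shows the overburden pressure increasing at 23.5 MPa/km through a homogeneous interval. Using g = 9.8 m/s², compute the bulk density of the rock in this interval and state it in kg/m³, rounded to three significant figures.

2400 kg/m³

ρ = (dP/dz)/g = 23.5 MPa/km / 9.8 m/s² = 23500 Pa/m / 9.8 m/s² = 2398.0 kg/m³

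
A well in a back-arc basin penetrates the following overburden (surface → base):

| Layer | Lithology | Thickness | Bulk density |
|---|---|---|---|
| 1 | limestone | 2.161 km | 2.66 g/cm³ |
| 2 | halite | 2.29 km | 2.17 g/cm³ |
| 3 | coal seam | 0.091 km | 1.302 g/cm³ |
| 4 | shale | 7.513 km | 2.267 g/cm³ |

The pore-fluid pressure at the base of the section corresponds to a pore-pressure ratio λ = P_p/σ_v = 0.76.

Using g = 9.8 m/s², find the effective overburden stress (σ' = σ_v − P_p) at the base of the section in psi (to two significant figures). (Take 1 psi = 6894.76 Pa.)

9500 psi

Overburden (lithostatic) stress σ_v:
limestone: 2660 kg/m³ × 9.8 m/s² × 2161 m = 5.633×10^7 Pa = 56.33 MPa
halite: 2170 kg/m³ × 9.8 m/s² × 2290 m = 4.870×10^7 Pa = 48.70 MPa
coal seam: 1302 kg/m³ × 9.8 m/s² × 91 m = 1.161×10^6 Pa = 1.161 MPa
shale: 2267 kg/m³ × 9.8 m/s² × 7513 m = 1.669×10^8 Pa = 166.9 MPa
Total = 56.33 + 48.70 + 1.161 + 166.9 = 273.11 MPa
Pore pressure P_p = λ·σ_v = 0.76 × 273.1 MPa = 207.6 MPa
Effective stress σ' = σ_v − P_p = 273.1 − 207.6 = 65.546 MPa = 9506.6 psi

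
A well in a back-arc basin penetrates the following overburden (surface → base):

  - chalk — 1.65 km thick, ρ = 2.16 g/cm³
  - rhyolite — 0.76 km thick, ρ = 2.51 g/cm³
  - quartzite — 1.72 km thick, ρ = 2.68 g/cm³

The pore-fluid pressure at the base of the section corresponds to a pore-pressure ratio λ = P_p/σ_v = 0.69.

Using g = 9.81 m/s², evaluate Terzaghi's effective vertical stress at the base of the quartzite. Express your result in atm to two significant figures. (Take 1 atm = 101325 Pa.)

Overburden (lithostatic) stress σ_v:
chalk: 2160 kg/m³ × 9.81 m/s² × 1650 m = 3.496×10^7 Pa = 34.96 MPa
rhyolite: 2510 kg/m³ × 9.81 m/s² × 760 m = 1.871×10^7 Pa = 18.71 MPa
quartzite: 2680 kg/m³ × 9.81 m/s² × 1720 m = 4.522×10^7 Pa = 45.22 MPa
Total = 34.96 + 18.71 + 45.22 = 98.897 MPa
Pore pressure P_p = λ·σ_v = 0.69 × 98.90 MPa = 68.24 MPa
Effective stress σ' = σ_v − P_p = 98.90 − 68.24 = 30.658 MPa = 302.57 atm

300 atm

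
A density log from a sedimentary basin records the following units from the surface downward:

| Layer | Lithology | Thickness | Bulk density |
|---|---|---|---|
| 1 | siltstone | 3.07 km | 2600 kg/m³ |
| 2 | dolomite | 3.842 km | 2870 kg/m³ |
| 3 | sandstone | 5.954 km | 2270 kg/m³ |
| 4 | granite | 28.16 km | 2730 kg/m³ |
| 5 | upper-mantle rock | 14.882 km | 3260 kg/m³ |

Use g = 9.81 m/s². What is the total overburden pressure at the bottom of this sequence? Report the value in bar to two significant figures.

15000 bar

siltstone: 2600 kg/m³ × 9.81 m/s² × 3070 m = 7.830×10^7 Pa = 783.0 bar
dolomite: 2870 kg/m³ × 9.81 m/s² × 3842 m = 1.082×10^8 Pa = 1082 bar
sandstone: 2270 kg/m³ × 9.81 m/s² × 5954 m = 1.326×10^8 Pa = 1326 bar
granite: 2730 kg/m³ × 9.81 m/s² × 28160 m = 7.542×10^8 Pa = 7542 bar
upper-mantle rock: 3260 kg/m³ × 9.81 m/s² × 14882 m = 4.759×10^8 Pa = 4759 bar
Total = 783.0 + 1082 + 1326 + 7542 + 4759 = 15492 bar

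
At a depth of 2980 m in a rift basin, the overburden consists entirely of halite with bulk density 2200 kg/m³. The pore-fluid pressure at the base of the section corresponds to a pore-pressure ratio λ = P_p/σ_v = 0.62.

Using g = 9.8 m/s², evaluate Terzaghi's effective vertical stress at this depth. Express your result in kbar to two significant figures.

Overburden (lithostatic) stress σ_v:
halite: 2200 kg/m³ × 9.8 m/s² × 2980 m = 6.425×10^7 Pa = 64.25 MPa
Pore pressure P_p = λ·σ_v = 0.62 × 64.25 MPa = 39.83 MPa
Effective stress σ' = σ_v − P_p = 64.25 − 39.83 = 24.415 MPa = 0.24415 kbar

0.24 kbar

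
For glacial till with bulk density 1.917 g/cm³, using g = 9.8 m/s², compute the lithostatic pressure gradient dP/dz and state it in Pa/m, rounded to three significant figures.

18800 Pa/m

dP/dz = ρg = 1917 kg/m³ × 9.8 m/s² = 18787 Pa/m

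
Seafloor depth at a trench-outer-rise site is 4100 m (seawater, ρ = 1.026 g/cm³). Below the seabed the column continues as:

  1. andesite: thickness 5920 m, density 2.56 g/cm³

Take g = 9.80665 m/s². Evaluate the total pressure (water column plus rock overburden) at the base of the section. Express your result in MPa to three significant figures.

190 MPa

seawater: 1026 kg/m³ × 9.80665 m/s² × 4100 m = 4.125×10^7 Pa = 41.25 MPa
andesite: 2560 kg/m³ × 9.80665 m/s² × 5920 m = 1.486×10^8 Pa = 148.6 MPa
Total = 41.25 + 148.6 = 189.87 MPa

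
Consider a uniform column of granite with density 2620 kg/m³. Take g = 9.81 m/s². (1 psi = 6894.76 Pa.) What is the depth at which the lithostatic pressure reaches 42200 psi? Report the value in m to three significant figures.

h = P/(ρg) = 42200 psi / (2620 kg/m³ × 9.81 m/s²) = 2.910×10^8 Pa / 25702 Pa/m = 11320 m

11300 m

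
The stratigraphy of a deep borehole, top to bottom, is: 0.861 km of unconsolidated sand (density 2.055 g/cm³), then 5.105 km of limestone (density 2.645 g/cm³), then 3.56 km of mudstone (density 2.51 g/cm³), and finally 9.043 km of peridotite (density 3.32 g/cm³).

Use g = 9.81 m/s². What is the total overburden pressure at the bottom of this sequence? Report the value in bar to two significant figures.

unconsolidated sand: 2055 kg/m³ × 9.81 m/s² × 861 m = 1.736×10^7 Pa = 173.6 bar
limestone: 2645 kg/m³ × 9.81 m/s² × 5105 m = 1.325×10^8 Pa = 1325 bar
mudstone: 2510 kg/m³ × 9.81 m/s² × 3560 m = 8.766×10^7 Pa = 876.6 bar
peridotite: 3320 kg/m³ × 9.81 m/s² × 9043 m = 2.945×10^8 Pa = 2945 bar
Total = 173.6 + 1325 + 876.6 + 2945 = 5320.0 bar

5300 bar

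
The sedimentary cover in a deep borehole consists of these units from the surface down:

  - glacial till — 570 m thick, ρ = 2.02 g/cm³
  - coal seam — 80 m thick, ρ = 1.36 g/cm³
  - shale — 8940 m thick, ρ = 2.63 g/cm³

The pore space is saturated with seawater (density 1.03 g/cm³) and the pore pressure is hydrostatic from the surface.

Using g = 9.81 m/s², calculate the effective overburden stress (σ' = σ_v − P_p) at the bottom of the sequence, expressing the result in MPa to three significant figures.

146 MPa

Overburden (lithostatic) stress σ_v:
glacial till: 2020 kg/m³ × 9.81 m/s² × 570 m = 1.130×10^7 Pa = 11.30 MPa
coal seam: 1360 kg/m³ × 9.81 m/s² × 80 m = 1.067×10^6 Pa = 1.067 MPa
shale: 2630 kg/m³ × 9.81 m/s² × 8940 m = 2.307×10^8 Pa = 230.7 MPa
Total = 11.30 + 1.067 + 230.7 = 243.02 MPa
Pore pressure P_p = 1030 kg/m³ × 9.81 m/s² × 9590 m = 9.690×10^7 Pa = 96.90 MPa
Effective stress σ' = σ_v − P_p = 243.0 − 96.90 = 146.12 MPa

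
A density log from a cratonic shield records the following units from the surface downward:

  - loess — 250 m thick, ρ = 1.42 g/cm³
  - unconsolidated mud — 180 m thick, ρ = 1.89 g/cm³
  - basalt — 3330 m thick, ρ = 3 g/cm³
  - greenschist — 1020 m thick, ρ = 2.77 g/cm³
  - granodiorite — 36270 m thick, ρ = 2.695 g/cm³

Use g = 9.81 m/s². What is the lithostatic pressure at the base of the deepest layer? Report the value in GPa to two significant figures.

loess: 1420 kg/m³ × 9.81 m/s² × 250 m = 3.483×10^6 Pa = 3.483×10^-3 GPa
unconsolidated mud: 1890 kg/m³ × 9.81 m/s² × 180 m = 3.337×10^6 Pa = 3.337×10^-3 GPa
basalt: 3000 kg/m³ × 9.81 m/s² × 3330 m = 9.800×10^7 Pa = 0.09800 GPa
greenschist: 2770 kg/m³ × 9.81 m/s² × 1020 m = 2.772×10^7 Pa = 0.02772 GPa
granodiorite: 2695 kg/m³ × 9.81 m/s² × 36270 m = 9.589×10^8 Pa = 0.9589 GPa
Total = 3.483×10^-3 + 3.337×10^-3 + 0.09800 + 0.02772 + 0.9589 = 1.0914 GPa

1.1 GPa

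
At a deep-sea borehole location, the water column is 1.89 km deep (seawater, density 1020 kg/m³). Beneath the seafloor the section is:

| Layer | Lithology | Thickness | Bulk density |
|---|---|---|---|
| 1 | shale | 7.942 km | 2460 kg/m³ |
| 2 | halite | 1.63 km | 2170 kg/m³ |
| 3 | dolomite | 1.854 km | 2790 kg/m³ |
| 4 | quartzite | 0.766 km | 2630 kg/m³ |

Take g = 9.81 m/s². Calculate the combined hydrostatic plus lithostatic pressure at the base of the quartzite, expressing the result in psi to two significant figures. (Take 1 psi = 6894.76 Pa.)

seawater: 1020 kg/m³ × 9.81 m/s² × 1890 m = 1.891×10^7 Pa = 2743 psi
shale: 2460 kg/m³ × 9.81 m/s² × 7942 m = 1.917×10^8 Pa = 27798 psi
halite: 2170 kg/m³ × 9.81 m/s² × 1630 m = 3.470×10^7 Pa = 5033 psi
dolomite: 2790 kg/m³ × 9.81 m/s² × 1854 m = 5.074×10^7 Pa = 7360 psi
quartzite: 2630 kg/m³ × 9.81 m/s² × 766 m = 1.976×10^7 Pa = 2866 psi
Total = 2743 + 27798 + 5033 + 7360 + 2866 = 45800 psi

46000 psi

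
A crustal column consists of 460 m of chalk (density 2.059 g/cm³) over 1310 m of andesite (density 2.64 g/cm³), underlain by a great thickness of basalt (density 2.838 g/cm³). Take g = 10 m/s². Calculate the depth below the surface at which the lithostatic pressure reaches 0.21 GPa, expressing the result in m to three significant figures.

7620 m

Pressure at base of upper layers: 2059×10×460 + 2640×10×1310 = 4.406×10^7 Pa = 0.04406 GPa
Remaining pressure to be supplied by basalt: 2.100×10^8 − 4.406×10^7 = 1.659×10^8 Pa
Additional depth in basalt = 1.659×10^8 Pa / (2838 kg/m³ × 10 m/s²) = 5847.2 m
Total depth = 1770 m + 5847.2 m = 7617.2 m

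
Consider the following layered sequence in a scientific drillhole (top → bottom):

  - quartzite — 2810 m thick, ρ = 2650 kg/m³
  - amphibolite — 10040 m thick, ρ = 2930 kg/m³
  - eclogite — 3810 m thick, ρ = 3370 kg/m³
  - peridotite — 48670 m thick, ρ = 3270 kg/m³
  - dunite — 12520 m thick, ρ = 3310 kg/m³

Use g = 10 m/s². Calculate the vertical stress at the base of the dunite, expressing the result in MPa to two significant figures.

2500 MPa

quartzite: 2650 kg/m³ × 10 m/s² × 2810 m = 7.447×10^7 Pa = 74.47 MPa
amphibolite: 2930 kg/m³ × 10 m/s² × 10040 m = 2.942×10^8 Pa = 294.2 MPa
eclogite: 3370 kg/m³ × 10 m/s² × 3810 m = 1.284×10^8 Pa = 128.4 MPa
peridotite: 3270 kg/m³ × 10 m/s² × 48670 m = 1.592×10^9 Pa = 1592 MPa
dunite: 3310 kg/m³ × 10 m/s² × 12520 m = 4.144×10^8 Pa = 414.4 MPa
Total = 74.47 + 294.2 + 128.4 + 1592 + 414.4 = 2503.0 MPa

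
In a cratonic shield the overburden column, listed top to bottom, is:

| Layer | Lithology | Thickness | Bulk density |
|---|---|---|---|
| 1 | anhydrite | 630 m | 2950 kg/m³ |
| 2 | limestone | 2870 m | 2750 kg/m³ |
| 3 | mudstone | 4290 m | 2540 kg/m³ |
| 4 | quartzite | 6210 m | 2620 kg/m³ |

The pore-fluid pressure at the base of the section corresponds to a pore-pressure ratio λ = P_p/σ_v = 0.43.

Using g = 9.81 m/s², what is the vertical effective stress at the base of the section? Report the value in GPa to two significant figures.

0.21 GPa

Overburden (lithostatic) stress σ_v:
anhydrite: 2950 kg/m³ × 9.81 m/s² × 630 m = 1.823×10^7 Pa = 18.23 MPa
limestone: 2750 kg/m³ × 9.81 m/s² × 2870 m = 7.743×10^7 Pa = 77.43 MPa
mudstone: 2540 kg/m³ × 9.81 m/s² × 4290 m = 1.069×10^8 Pa = 106.9 MPa
quartzite: 2620 kg/m³ × 9.81 m/s² × 6210 m = 1.596×10^8 Pa = 159.6 MPa
Total = 18.23 + 77.43 + 106.9 + 159.6 = 362.16 MPa
Pore pressure P_p = λ·σ_v = 0.43 × 362.2 MPa = 155.7 MPa
Effective stress σ' = σ_v − P_p = 362.2 − 155.7 = 206.43 MPa = 0.20643 GPa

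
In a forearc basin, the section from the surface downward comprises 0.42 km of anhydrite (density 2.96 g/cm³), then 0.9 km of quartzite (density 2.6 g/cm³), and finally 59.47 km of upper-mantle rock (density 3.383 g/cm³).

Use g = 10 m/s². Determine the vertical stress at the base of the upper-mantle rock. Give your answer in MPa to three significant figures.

anhydrite: 2960 kg/m³ × 10 m/s² × 420 m = 1.243×10^7 Pa = 12.43 MPa
quartzite: 2600 kg/m³ × 10 m/s² × 900 m = 2.340×10^7 Pa = 23.40 MPa
upper-mantle rock: 3383 kg/m³ × 10 m/s² × 59470 m = 2.012×10^9 Pa = 2012 MPa
Total = 12.43 + 23.40 + 2012 = 2047.7 MPa

2050 MPa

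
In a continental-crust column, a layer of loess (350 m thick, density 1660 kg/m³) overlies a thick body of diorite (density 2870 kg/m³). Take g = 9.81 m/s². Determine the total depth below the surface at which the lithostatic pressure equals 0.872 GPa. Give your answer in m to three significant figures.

31100 m

Pressure at base of upper layers: 1660×9.81×350 = 5.700×10^6 Pa = 5.700×10^-3 GPa
Remaining pressure to be supplied by diorite: 8.720×10^8 − 5.700×10^6 = 8.663×10^8 Pa
Additional depth in diorite = 8.663×10^8 Pa / (2870 kg/m³ × 9.81 m/s²) = 30769 m
Total depth = 350 m + 30769 m = 31119 m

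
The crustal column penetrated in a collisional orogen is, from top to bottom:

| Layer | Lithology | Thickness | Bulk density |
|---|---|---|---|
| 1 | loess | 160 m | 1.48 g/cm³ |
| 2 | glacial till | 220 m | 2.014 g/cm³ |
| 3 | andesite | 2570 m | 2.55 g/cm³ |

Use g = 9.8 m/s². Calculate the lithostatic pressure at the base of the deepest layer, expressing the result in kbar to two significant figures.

loess: 1480 kg/m³ × 9.8 m/s² × 160 m = 2.321×10^6 Pa = 0.02321 kbar
glacial till: 2014 kg/m³ × 9.8 m/s² × 220 m = 4.342×10^6 Pa = 0.04342 kbar
andesite: 2550 kg/m³ × 9.8 m/s² × 2570 m = 6.422×10^7 Pa = 0.6422 kbar
Total = 0.02321 + 0.04342 + 0.6422 = 0.70887 kbar

0.71 kbar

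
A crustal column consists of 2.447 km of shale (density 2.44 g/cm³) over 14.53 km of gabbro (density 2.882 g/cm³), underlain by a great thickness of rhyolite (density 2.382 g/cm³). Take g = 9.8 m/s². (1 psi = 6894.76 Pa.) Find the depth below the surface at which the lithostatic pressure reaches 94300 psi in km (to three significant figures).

Pressure at base of upper layers: 2440×9.8×2447 + 2882×9.8×14530 = 4.689×10^8 Pa = 68007 psi
Remaining pressure to be supplied by rhyolite: 6.502×10^8 − 4.689×10^8 = 1.813×10^8 Pa
Additional depth in rhyolite = 1.813×10^8 Pa / (2382 kg/m³ × 9.8 m/s²) = 7765.9 m
Total depth = 16977 m + 7765.9 m = 24743 m
= 24.743 km

24.7 km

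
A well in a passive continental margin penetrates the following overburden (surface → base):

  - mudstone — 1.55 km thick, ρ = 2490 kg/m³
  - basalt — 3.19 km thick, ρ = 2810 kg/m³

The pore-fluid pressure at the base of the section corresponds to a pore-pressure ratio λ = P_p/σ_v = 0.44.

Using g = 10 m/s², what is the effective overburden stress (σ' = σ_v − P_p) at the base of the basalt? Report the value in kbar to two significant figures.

0.72 kbar

Overburden (lithostatic) stress σ_v:
mudstone: 2490 kg/m³ × 10 m/s² × 1550 m = 3.860×10^7 Pa = 38.59 MPa
basalt: 2810 kg/m³ × 10 m/s² × 3190 m = 8.964×10^7 Pa = 89.64 MPa
Total = 38.59 + 89.64 = 128.23 MPa
Pore pressure P_p = λ·σ_v = 0.44 × 128.2 MPa = 56.42 MPa
Effective stress σ' = σ_v − P_p = 128.2 − 56.42 = 71.811 MPa = 0.71811 kbar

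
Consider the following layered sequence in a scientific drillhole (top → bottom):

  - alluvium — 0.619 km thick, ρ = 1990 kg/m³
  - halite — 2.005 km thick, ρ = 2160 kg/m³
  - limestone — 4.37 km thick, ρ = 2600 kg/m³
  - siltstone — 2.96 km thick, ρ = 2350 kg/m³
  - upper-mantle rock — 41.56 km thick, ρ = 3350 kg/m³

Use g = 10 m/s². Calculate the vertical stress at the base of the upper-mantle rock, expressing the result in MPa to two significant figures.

1600 MPa

alluvium: 1990 kg/m³ × 10 m/s² × 619 m = 1.232×10^7 Pa = 12.32 MPa
halite: 2160 kg/m³ × 10 m/s² × 2005 m = 4.331×10^7 Pa = 43.31 MPa
limestone: 2600 kg/m³ × 10 m/s² × 4370 m = 1.136×10^8 Pa = 113.6 MPa
siltstone: 2350 kg/m³ × 10 m/s² × 2960 m = 6.956×10^7 Pa = 69.56 MPa
upper-mantle rock: 3350 kg/m³ × 10 m/s² × 41560 m = 1.392×10^9 Pa = 1392 MPa
Total = 12.32 + 43.31 + 113.6 + 69.56 + 1392 = 1631.1 MPa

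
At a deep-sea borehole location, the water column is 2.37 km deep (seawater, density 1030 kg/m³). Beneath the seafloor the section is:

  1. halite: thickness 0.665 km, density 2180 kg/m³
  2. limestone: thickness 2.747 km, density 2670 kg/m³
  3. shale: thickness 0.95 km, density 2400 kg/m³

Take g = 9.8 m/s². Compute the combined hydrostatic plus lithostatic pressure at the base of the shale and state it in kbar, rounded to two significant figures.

seawater: 1030 kg/m³ × 9.8 m/s² × 2370 m = 2.392×10^7 Pa = 0.2392 kbar
halite: 2180 kg/m³ × 9.8 m/s² × 665 m = 1.421×10^7 Pa = 0.1421 kbar
limestone: 2670 kg/m³ × 9.8 m/s² × 2747 m = 7.188×10^7 Pa = 0.7188 kbar
shale: 2400 kg/m³ × 9.8 m/s² × 950 m = 2.234×10^7 Pa = 0.2234 kbar
Total = 0.2392 + 0.1421 + 0.7188 + 0.2234 = 1.3235 kbar

1.3 kbar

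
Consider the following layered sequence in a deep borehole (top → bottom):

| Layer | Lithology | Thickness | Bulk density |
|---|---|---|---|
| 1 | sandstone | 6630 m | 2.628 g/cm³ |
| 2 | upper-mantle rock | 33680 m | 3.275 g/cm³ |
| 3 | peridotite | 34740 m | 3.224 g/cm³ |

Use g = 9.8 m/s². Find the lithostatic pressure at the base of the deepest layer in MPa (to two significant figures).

sandstone: 2628 kg/m³ × 9.8 m/s² × 6630 m = 1.708×10^8 Pa = 170.8 MPa
upper-mantle rock: 3275 kg/m³ × 9.8 m/s² × 33680 m = 1.081×10^9 Pa = 1081 MPa
peridotite: 3224 kg/m³ × 9.8 m/s² × 34740 m = 1.098×10^9 Pa = 1098 MPa
Total = 170.8 + 1081 + 1098 = 2349.3 MPa

2300 MPa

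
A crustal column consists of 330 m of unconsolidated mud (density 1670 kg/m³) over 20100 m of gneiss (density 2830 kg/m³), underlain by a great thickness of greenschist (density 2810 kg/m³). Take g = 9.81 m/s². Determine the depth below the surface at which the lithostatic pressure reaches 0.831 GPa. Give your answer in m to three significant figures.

30100 m

Pressure at base of upper layers: 1670×9.81×330 + 2830×9.81×20100 = 5.634×10^8 Pa = 0.5634 GPa
Remaining pressure to be supplied by greenschist: 8.310×10^8 − 5.634×10^8 = 2.676×10^8 Pa
Additional depth in greenschist = 2.676×10^8 Pa / (2810 kg/m³ × 9.81 m/s²) = 9706.5 m
Total depth = 20430 m + 9706.5 m = 30137 m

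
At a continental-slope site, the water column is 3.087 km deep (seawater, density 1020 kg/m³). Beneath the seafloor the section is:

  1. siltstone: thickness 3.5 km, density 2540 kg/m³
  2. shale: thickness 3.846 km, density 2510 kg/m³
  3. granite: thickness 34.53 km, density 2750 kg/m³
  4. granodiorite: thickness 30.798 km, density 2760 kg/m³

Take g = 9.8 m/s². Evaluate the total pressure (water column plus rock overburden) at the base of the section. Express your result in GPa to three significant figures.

seawater: 1020 kg/m³ × 9.8 m/s² × 3087 m = 3.086×10^7 Pa = 0.03086 GPa
siltstone: 2540 kg/m³ × 9.8 m/s² × 3500 m = 8.712×10^7 Pa = 0.08712 GPa
shale: 2510 kg/m³ × 9.8 m/s² × 3846 m = 9.460×10^7 Pa = 0.09460 GPa
granite: 2750 kg/m³ × 9.8 m/s² × 34530 m = 9.306×10^8 Pa = 0.9306 GPa
granodiorite: 2760 kg/m³ × 9.8 m/s² × 30798 m = 8.330×10^8 Pa = 0.8330 GPa
Total = 0.03086 + 0.08712 + 0.09460 + 0.9306 + 0.8330 = 1.9762 GPa

1.98 GPa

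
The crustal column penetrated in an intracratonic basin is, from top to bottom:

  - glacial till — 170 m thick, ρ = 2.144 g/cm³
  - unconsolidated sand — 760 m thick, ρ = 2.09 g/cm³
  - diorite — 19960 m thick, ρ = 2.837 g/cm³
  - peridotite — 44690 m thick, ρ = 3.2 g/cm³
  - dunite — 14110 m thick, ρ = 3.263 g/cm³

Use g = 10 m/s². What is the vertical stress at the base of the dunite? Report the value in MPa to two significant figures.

glacial till: 2144 kg/m³ × 10 m/s² × 170 m = 3.645×10^6 Pa = 3.645 MPa
unconsolidated sand: 2090 kg/m³ × 10 m/s² × 760 m = 1.588×10^7 Pa = 15.88 MPa
diorite: 2837 kg/m³ × 10 m/s² × 19960 m = 5.663×10^8 Pa = 566.3 MPa
peridotite: 3200 kg/m³ × 10 m/s² × 44690 m = 1.430×10^9 Pa = 1430 MPa
dunite: 3263 kg/m³ × 10 m/s² × 14110 m = 4.604×10^8 Pa = 460.4 MPa
Total = 3.645 + 15.88 + 566.3 + 1430 + 460.4 = 2476.3 MPa

2500 MPa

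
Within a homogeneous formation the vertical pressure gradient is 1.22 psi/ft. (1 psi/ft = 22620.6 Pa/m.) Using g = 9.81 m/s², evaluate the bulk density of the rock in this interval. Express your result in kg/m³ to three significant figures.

ρ = (dP/dz)/g = 1.22 psi/ft / 9.81 m/s² = 27597 Pa/m / 9.81 m/s² = 2813.2 kg/m³

2810 kg/m³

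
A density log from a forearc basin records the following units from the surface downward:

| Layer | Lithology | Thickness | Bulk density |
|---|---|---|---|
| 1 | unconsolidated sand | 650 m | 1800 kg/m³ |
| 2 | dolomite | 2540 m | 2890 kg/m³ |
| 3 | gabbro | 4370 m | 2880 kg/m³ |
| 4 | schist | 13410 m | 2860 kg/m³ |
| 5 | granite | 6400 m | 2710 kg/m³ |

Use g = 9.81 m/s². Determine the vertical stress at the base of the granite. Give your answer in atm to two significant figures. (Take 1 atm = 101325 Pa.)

7400 atm

unconsolidated sand: 1800 kg/m³ × 9.81 m/s² × 650 m = 1.148×10^7 Pa = 113.3 atm
dolomite: 2890 kg/m³ × 9.81 m/s² × 2540 m = 7.201×10^7 Pa = 710.7 atm
gabbro: 2880 kg/m³ × 9.81 m/s² × 4370 m = 1.235×10^8 Pa = 1219 atm
schist: 2860 kg/m³ × 9.81 m/s² × 13410 m = 3.762×10^8 Pa = 3713 atm
granite: 2710 kg/m³ × 9.81 m/s² × 6400 m = 1.701×10^8 Pa = 1679 atm
Total = 113.3 + 710.7 + 1219 + 3713 + 1679 = 7434.9 atm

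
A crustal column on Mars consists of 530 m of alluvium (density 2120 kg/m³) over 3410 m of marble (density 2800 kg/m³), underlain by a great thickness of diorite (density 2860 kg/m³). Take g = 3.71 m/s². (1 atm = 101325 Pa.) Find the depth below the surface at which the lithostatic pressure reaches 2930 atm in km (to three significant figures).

Pressure at base of upper layers: 2120×3.71×530 + 2800×3.71×3410 = 3.959×10^7 Pa = 390.7 atm
Remaining pressure to be supplied by diorite: 2.969×10^8 − 3.959×10^7 = 2.573×10^8 Pa
Additional depth in diorite = 2.573×10^8 Pa / (2860 kg/m³ × 3.71 m/s²) = 24248 m
Total depth = 3940 m + 24248 m = 28188 m
= 28.188 km

28.2 km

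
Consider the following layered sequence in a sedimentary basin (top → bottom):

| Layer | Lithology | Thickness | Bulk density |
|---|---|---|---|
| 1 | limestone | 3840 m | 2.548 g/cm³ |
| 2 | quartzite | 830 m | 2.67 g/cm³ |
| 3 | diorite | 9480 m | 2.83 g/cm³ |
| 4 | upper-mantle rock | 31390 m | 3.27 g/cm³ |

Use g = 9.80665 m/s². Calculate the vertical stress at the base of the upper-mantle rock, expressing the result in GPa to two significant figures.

1.4 GPa

limestone: 2548 kg/m³ × 9.80665 m/s² × 3840 m = 9.595×10^7 Pa = 0.09595 GPa
quartzite: 2670 kg/m³ × 9.80665 m/s² × 830 m = 2.173×10^7 Pa = 0.02173 GPa
diorite: 2830 kg/m³ × 9.80665 m/s² × 9480 m = 2.631×10^8 Pa = 0.2631 GPa
upper-mantle rock: 3270 kg/m³ × 9.80665 m/s² × 31390 m = 1.007×10^9 Pa = 1.007 GPa
Total = 0.09595 + 0.02173 + 0.2631 + 1.007 = 1.3874 GPa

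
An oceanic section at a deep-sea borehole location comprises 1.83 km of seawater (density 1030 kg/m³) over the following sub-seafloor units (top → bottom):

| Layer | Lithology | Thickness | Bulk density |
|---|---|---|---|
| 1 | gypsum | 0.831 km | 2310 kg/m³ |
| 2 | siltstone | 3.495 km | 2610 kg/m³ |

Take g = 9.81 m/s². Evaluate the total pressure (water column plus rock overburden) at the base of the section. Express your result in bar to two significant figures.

seawater: 1030 kg/m³ × 9.81 m/s² × 1830 m = 1.849×10^7 Pa = 184.9 bar
gypsum: 2310 kg/m³ × 9.81 m/s² × 831 m = 1.883×10^7 Pa = 188.3 bar
siltstone: 2610 kg/m³ × 9.81 m/s² × 3495 m = 8.949×10^7 Pa = 894.9 bar
Total = 184.9 + 188.3 + 894.9 = 1268.1 bar

1300 bar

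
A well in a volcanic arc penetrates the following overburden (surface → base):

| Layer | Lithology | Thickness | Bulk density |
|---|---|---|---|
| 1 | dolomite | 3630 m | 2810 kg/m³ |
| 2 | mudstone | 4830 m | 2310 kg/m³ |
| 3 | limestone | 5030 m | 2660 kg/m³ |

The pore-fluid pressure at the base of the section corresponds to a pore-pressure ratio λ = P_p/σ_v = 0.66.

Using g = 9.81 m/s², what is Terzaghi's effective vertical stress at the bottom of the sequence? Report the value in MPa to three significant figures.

116 MPa

Overburden (lithostatic) stress σ_v:
dolomite: 2810 kg/m³ × 9.81 m/s² × 3630 m = 1.001×10^8 Pa = 100.1 MPa
mudstone: 2310 kg/m³ × 9.81 m/s² × 4830 m = 1.095×10^8 Pa = 109.5 MPa
limestone: 2660 kg/m³ × 9.81 m/s² × 5030 m = 1.313×10^8 Pa = 131.3 MPa
Total = 100.1 + 109.5 + 131.3 = 340.77 MPa
Pore pressure P_p = λ·σ_v = 0.66 × 340.8 MPa = 224.9 MPa
Effective stress σ' = σ_v − P_p = 340.8 − 224.9 = 115.86 MPa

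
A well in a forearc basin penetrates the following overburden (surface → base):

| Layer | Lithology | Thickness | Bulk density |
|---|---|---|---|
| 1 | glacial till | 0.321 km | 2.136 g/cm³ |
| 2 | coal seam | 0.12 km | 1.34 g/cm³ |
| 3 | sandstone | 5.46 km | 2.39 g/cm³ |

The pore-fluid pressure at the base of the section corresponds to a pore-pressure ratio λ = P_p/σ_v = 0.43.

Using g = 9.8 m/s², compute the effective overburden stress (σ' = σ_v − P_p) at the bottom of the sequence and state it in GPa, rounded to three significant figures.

Overburden (lithostatic) stress σ_v:
glacial till: 2136 kg/m³ × 9.8 m/s² × 321 m = 6.719×10^6 Pa = 6.719 MPa
coal seam: 1340 kg/m³ × 9.8 m/s² × 120 m = 1.576×10^6 Pa = 1.576 MPa
sandstone: 2390 kg/m³ × 9.8 m/s² × 5460 m = 1.279×10^8 Pa = 127.9 MPa
Total = 6.719 + 1.576 + 127.9 = 136.18 MPa
Pore pressure P_p = λ·σ_v = 0.43 × 136.2 MPa = 58.56 MPa
Effective stress σ' = σ_v − P_p = 136.2 − 58.56 = 77.622 MPa = 0.077622 GPa

0.0776 GPa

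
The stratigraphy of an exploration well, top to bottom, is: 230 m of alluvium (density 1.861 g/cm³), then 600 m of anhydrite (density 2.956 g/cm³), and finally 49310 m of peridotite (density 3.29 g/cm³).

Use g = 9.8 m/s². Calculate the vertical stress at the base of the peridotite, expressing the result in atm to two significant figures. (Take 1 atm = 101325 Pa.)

alluvium: 1861 kg/m³ × 9.8 m/s² × 230 m = 4.195×10^6 Pa = 41.40 atm
anhydrite: 2956 kg/m³ × 9.8 m/s² × 600 m = 1.738×10^7 Pa = 171.5 atm
peridotite: 3290 kg/m³ × 9.8 m/s² × 49310 m = 1.590×10^9 Pa = 15691 atm
Total = 41.40 + 171.5 + 15691 = 15904 atm

16000 atm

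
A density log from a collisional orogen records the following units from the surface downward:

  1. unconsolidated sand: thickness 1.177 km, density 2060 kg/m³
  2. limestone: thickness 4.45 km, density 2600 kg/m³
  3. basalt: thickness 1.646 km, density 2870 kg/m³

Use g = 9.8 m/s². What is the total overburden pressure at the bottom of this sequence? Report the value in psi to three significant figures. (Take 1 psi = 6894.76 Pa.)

26600 psi

unconsolidated sand: 2060 kg/m³ × 9.8 m/s² × 1177 m = 2.376×10^7 Pa = 3446 psi
limestone: 2600 kg/m³ × 9.8 m/s² × 4450 m = 1.134×10^8 Pa = 16445 psi
basalt: 2870 kg/m³ × 9.8 m/s² × 1646 m = 4.630×10^7 Pa = 6715 psi
Total = 3446 + 16445 + 6715 = 26606 psi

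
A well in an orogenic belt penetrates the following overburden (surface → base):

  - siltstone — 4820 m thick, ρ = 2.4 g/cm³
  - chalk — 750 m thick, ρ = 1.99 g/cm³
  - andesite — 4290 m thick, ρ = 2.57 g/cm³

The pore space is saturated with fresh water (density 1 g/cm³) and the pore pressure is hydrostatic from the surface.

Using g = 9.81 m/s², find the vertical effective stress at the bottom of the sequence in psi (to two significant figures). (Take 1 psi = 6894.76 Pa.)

20000 psi

Overburden (lithostatic) stress σ_v:
siltstone: 2400 kg/m³ × 9.81 m/s² × 4820 m = 1.135×10^8 Pa = 113.5 MPa
chalk: 1990 kg/m³ × 9.81 m/s² × 750 m = 1.464×10^7 Pa = 14.64 MPa
andesite: 2570 kg/m³ × 9.81 m/s² × 4290 m = 1.082×10^8 Pa = 108.2 MPa
Total = 113.5 + 14.64 + 108.2 = 236.28 MPa
Pore pressure P_p = 1000 kg/m³ × 9.81 m/s² × 9860 m = 9.673×10^7 Pa = 96.73 MPa
Effective stress σ' = σ_v − P_p = 236.3 − 96.73 = 139.56 MPa = 20241 psi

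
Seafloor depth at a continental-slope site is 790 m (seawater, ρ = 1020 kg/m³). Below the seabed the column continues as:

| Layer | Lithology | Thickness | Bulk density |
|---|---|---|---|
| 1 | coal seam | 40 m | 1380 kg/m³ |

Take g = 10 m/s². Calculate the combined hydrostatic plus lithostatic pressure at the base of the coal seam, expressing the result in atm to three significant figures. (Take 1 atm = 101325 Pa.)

seawater: 1020 kg/m³ × 10 m/s² × 790 m = 8.058×10^6 Pa = 79.53 atm
coal seam: 1380 kg/m³ × 10 m/s² × 40 m = 5.520×10^5 Pa = 5.448 atm
Total = 79.53 + 5.448 = 84.974 atm

85.0 atm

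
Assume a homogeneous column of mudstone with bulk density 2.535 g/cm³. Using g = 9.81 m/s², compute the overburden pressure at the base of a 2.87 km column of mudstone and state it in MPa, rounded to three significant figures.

mudstone: 2535 kg/m³ × 9.81 m/s² × 2870 m = 7.137×10^7 Pa = 71.37 MPa

71.4 MPa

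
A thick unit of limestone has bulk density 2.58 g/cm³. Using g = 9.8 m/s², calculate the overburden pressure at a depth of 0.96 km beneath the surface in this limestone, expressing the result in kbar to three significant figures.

limestone: 2580 kg/m³ × 9.8 m/s² × 960 m = 2.427×10^7 Pa = 0.2427 kbar

0.243 kbar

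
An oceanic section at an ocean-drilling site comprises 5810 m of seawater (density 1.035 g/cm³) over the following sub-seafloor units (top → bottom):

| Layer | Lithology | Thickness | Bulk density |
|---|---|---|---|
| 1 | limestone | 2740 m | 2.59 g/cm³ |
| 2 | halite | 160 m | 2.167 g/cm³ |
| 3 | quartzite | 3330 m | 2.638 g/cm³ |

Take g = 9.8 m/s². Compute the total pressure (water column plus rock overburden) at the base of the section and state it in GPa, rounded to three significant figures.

0.218 GPa

seawater: 1035 kg/m³ × 9.8 m/s² × 5810 m = 5.893×10^7 Pa = 0.05893 GPa
limestone: 2590 kg/m³ × 9.8 m/s² × 2740 m = 6.955×10^7 Pa = 0.06955 GPa
halite: 2167 kg/m³ × 9.8 m/s² × 160 m = 3.398×10^6 Pa = 3.398×10^-3 GPa
quartzite: 2638 kg/m³ × 9.8 m/s² × 3330 m = 8.609×10^7 Pa = 0.08609 GPa
Total = 0.05893 + 0.06955 + 3.398×10^-3 + 0.08609 = 0.21796 GPa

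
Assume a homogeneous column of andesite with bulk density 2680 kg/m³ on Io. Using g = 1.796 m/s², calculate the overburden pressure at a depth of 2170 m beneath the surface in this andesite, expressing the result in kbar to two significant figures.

0.10 kbar

andesite: 2680 kg/m³ × 1.796 m/s² × 2170 m = 1.044×10^7 Pa = 0.1044 kbar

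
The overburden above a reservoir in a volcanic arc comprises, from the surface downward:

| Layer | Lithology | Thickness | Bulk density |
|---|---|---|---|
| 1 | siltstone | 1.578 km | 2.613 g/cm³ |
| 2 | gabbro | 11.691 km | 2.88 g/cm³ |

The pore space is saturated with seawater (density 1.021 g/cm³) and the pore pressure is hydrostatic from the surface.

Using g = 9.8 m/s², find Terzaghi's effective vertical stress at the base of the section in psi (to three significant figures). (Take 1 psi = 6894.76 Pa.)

34500 psi

Overburden (lithostatic) stress σ_v:
siltstone: 2613 kg/m³ × 9.8 m/s² × 1578 m = 4.041×10^7 Pa = 40.41 MPa
gabbro: 2880 kg/m³ × 9.8 m/s² × 11691 m = 3.300×10^8 Pa = 330.0 MPa
Total = 40.41 + 330.0 = 370.38 MPa
Pore pressure P_p = 1021 kg/m³ × 9.8 m/s² × 13269 m = 1.328×10^8 Pa = 132.8 MPa
Effective stress σ' = σ_v − P_p = 370.4 − 132.8 = 237.61 MPa = 34462 psi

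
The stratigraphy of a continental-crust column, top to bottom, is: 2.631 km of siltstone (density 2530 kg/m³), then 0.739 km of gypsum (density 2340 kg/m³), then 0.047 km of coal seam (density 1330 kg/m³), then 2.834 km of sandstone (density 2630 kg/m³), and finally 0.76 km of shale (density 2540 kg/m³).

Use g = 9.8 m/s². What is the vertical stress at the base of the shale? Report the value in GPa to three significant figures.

siltstone: 2530 kg/m³ × 9.8 m/s² × 2631 m = 6.523×10^7 Pa = 0.06523 GPa
gypsum: 2340 kg/m³ × 9.8 m/s² × 739 m = 1.695×10^7 Pa = 0.01695 GPa
coal seam: 1330 kg/m³ × 9.8 m/s² × 47 m = 6.126×10^5 Pa = 6.126×10^-4 GPa
sandstone: 2630 kg/m³ × 9.8 m/s² × 2834 m = 7.304×10^7 Pa = 0.07304 GPa
shale: 2540 kg/m³ × 9.8 m/s² × 760 m = 1.892×10^7 Pa = 0.01892 GPa
Total = 0.06523 + 0.01695 + 6.126×10^-4 + 0.07304 + 0.01892 = 0.17475 GPa

0.175 GPa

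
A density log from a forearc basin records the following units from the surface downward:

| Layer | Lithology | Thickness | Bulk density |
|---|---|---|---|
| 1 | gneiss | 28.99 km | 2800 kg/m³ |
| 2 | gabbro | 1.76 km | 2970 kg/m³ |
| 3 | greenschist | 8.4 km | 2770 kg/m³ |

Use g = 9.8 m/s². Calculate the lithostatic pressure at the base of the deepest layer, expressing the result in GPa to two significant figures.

gneiss: 2800 kg/m³ × 9.8 m/s² × 28990 m = 7.955×10^8 Pa = 0.7955 GPa
gabbro: 2970 kg/m³ × 9.8 m/s² × 1760 m = 5.123×10^7 Pa = 0.05123 GPa
greenschist: 2770 kg/m³ × 9.8 m/s² × 8400 m = 2.280×10^8 Pa = 0.2280 GPa
Total = 0.7955 + 0.05123 + 0.2280 = 1.0747 GPa

1.1 GPa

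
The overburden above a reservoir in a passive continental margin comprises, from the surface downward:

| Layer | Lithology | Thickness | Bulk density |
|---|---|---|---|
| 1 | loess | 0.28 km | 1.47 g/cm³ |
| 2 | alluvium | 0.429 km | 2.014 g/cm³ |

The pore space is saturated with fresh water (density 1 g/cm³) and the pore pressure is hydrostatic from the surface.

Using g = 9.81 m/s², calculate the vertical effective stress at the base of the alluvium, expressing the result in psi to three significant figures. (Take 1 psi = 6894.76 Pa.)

Overburden (lithostatic) stress σ_v:
loess: 1470 kg/m³ × 9.81 m/s² × 280 m = 4.038×10^6 Pa = 4.038 MPa
alluvium: 2014 kg/m³ × 9.81 m/s² × 429 m = 8.476×10^6 Pa = 8.476 MPa
Total = 4.038 + 8.476 = 12.514 MPa
Pore pressure P_p = 1000 kg/m³ × 9.81 m/s² × 709 m = 6.955×10^6 Pa = 6.955 MPa
Effective stress σ' = σ_v − P_p = 12.51 − 6.955 = 5.5584 MPa = 806.18 psi

806 psi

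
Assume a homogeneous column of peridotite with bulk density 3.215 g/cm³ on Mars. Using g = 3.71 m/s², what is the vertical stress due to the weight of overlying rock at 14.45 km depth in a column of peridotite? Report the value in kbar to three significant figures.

1.72 kbar

peridotite: 3215 kg/m³ × 3.71 m/s² × 14450 m = 1.724×10^8 Pa = 1.724 kbar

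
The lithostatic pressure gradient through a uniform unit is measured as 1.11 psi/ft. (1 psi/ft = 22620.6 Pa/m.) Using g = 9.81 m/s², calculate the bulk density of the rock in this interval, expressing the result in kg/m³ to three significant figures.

2560 kg/m³

ρ = (dP/dz)/g = 1.11 psi/ft / 9.81 m/s² = 25109 Pa/m / 9.81 m/s² = 2559.5 kg/m³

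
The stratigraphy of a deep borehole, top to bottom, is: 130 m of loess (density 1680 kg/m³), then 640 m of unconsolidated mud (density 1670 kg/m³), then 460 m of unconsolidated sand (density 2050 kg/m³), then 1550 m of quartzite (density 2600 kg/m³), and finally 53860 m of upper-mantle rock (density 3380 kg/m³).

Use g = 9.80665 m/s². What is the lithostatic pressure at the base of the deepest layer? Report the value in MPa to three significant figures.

1850 MPa

loess: 1680 kg/m³ × 9.80665 m/s² × 130 m = 2.142×10^6 Pa = 2.142 MPa
unconsolidated mud: 1670 kg/m³ × 9.80665 m/s² × 640 m = 1.048×10^7 Pa = 10.48 MPa
unconsolidated sand: 2050 kg/m³ × 9.80665 m/s² × 460 m = 9.248×10^6 Pa = 9.248 MPa
quartzite: 2600 kg/m³ × 9.80665 m/s² × 1550 m = 3.952×10^7 Pa = 39.52 MPa
upper-mantle rock: 3380 kg/m³ × 9.80665 m/s² × 53860 m = 1.785×10^9 Pa = 1785 MPa
Total = 2.142 + 10.48 + 9.248 + 39.52 + 1785 = 1846.7 MPa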